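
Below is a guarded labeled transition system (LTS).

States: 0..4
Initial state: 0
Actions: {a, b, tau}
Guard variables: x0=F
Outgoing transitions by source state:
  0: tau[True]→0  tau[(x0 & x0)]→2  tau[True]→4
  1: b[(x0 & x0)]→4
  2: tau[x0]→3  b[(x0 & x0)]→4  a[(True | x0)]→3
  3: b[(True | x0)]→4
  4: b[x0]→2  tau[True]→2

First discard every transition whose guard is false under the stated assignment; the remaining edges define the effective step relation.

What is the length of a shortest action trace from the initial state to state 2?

Breadth-first toward 2:
  depth 0: {0}
  depth 1: {4}
  depth 2: {2}
first hit 2 at d=2 via tau·tau

Answer: 2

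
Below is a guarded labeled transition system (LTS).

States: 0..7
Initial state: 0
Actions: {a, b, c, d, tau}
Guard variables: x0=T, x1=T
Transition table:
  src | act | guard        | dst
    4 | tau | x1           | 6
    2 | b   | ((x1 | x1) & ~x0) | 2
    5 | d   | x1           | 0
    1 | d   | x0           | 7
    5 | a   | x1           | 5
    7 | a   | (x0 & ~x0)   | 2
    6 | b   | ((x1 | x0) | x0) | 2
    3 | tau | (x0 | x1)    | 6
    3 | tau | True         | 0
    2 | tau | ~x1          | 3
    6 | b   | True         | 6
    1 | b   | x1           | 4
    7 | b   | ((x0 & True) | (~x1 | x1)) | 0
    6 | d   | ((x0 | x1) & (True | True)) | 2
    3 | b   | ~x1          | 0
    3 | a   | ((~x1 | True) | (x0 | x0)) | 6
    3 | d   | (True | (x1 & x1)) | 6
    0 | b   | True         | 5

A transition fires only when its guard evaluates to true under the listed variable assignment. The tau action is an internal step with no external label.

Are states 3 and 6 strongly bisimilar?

Answer: NOT BISIMILAR

Working:
Compute ~ classes (split until stable):
  P[0] = {{0,1,2,3,4,5,6,7}}
  P[1] = {{0,7},{1,6},{2},{3},{4},{5}}
  P[2] = {{0},{1},{2},{3},{4},{5},{6},{7}}
stable after 3 split(s): 8 block(s)
class of 3: {3}; class of 6: {6}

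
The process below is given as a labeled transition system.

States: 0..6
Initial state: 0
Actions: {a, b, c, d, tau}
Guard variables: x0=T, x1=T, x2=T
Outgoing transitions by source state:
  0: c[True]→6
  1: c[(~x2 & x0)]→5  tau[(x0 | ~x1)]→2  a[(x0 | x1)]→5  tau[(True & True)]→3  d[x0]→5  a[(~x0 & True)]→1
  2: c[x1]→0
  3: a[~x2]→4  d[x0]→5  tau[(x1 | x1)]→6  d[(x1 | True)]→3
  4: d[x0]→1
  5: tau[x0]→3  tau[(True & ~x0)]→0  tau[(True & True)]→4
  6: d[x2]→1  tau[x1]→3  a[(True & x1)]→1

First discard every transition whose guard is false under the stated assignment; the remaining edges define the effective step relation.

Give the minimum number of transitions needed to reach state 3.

Answer: 2

Working:
Breadth-first toward 3:
  Layer 0: {0}
  Layer 1: {6}
  Layer 2: {1,3}
depth(3)=2, e.g. c·tau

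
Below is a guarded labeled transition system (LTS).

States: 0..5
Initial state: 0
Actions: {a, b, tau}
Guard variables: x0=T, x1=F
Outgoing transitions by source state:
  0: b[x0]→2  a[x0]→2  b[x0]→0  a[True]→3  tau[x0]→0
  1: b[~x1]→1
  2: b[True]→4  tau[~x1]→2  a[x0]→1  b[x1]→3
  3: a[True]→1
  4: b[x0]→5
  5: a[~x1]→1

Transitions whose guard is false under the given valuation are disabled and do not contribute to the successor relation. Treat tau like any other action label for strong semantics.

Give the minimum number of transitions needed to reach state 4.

Answer: 2

Working:
BFS to 4:
  L0 = {0}
  L1 = {2,3}
  L2 = {1,4}
first hit 4 at d=2 via a·b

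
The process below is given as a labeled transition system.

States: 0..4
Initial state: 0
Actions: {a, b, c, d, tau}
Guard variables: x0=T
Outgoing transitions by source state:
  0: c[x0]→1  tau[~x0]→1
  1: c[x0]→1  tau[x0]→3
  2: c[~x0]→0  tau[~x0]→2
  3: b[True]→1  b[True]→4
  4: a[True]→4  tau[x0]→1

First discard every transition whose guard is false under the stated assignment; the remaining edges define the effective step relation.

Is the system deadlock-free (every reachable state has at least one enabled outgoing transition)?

R = {0,1,3,4}
  0: c→1  [deg 1]
  1: c→1  tau→3  [deg 2]
  3: b→1  b→4  [deg 2]
  4: a→4  tau→1  [deg 2]

Answer: DEADLOCK-FREE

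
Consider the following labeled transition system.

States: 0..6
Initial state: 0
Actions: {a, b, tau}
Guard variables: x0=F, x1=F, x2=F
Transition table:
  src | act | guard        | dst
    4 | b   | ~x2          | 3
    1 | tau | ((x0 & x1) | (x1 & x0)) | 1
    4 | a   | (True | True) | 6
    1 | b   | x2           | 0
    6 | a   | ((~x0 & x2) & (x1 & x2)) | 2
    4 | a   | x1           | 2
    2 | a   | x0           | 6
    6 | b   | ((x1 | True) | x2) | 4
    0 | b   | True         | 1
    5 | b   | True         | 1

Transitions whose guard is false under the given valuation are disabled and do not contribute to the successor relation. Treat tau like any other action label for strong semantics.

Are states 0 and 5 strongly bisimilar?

Compute ~ classes (split until stable):
  round 0: {{0,1,2,3,4,5,6}}
  round 1: {{0,5,6},{1,2,3},{4}}
  round 2: {{0,5},{1,2,3},{4},{6}}
stable after 3 split(s): 4 block(s)
class of 0: {0,5}; class of 5: {0,5}

Answer: BISIMILAR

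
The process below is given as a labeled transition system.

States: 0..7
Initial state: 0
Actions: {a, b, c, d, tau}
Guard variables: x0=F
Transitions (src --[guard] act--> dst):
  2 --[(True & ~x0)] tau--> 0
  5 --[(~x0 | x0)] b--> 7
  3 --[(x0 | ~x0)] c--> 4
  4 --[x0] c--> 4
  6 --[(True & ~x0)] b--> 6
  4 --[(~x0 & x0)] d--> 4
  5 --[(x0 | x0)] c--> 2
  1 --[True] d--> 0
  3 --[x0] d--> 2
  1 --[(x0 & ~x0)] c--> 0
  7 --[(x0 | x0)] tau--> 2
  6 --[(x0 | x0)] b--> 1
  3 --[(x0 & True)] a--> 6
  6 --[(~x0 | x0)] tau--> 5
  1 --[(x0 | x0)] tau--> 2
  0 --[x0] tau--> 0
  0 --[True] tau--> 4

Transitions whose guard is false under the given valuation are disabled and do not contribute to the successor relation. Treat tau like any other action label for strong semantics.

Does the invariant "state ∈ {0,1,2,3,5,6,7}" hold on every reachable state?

Answer: INVARIANT VIOLATED at state 4

Working:
Safe = {0,1,2,3,5,6,7}
Reach set: {0,4}
  0: ✓
  4: ✗ unsafe
reach 4 via tau — violates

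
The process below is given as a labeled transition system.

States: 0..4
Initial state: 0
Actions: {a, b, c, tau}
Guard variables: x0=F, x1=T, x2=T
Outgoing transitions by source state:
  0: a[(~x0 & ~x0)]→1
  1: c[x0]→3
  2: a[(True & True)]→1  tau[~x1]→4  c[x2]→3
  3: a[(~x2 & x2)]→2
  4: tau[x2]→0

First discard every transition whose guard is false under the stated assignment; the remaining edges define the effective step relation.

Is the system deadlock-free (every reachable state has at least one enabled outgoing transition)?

Reach set: {0,1}
  0: a→1  [deg 1]
  1: ∅  [no exit]
Path to 1: a

Answer: DEADLOCK at state 1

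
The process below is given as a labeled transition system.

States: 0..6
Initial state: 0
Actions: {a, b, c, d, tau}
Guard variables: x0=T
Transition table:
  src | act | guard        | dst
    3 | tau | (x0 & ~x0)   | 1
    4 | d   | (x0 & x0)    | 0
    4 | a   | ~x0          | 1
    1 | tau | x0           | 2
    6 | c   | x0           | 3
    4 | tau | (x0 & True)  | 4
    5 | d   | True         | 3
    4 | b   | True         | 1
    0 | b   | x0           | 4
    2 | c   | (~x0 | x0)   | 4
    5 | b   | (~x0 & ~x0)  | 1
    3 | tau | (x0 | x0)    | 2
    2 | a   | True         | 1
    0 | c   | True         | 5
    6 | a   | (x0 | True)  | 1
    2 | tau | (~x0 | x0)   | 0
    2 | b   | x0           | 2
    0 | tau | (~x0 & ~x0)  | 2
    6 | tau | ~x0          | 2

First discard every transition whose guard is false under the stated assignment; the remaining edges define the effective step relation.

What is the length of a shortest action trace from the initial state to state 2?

Answer: 3

Analysis:
Breadth-first toward 2:
  depth 0: {0}
  depth 1: {4,5}
  depth 2: {1,3}
  depth 3: {2}
2 enters at depth 3; path b·b·tau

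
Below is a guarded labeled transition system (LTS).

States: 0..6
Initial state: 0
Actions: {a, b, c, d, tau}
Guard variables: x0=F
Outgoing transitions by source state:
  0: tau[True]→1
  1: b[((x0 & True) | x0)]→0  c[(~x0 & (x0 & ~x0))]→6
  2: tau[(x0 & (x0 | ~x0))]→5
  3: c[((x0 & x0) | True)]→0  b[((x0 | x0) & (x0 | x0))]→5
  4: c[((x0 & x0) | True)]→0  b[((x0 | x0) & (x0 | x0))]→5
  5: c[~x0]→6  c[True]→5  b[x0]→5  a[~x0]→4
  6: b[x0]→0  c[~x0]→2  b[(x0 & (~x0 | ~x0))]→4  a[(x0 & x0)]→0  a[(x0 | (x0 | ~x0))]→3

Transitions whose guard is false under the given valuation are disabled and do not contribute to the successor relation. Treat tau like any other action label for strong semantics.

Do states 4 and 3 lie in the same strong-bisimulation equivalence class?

Refine partition for ~:
  round 0: {{0,1,2,3,4,5,6}}
  round 1: {{0},{1,2},{3,4},{5,6}}
  round 2: {{0},{1,2},{3,4},{5},{6}}
5 equivalence class(es) (converged in 3)
4∈{3,4}, 3∈{3,4}

Answer: BISIMILAR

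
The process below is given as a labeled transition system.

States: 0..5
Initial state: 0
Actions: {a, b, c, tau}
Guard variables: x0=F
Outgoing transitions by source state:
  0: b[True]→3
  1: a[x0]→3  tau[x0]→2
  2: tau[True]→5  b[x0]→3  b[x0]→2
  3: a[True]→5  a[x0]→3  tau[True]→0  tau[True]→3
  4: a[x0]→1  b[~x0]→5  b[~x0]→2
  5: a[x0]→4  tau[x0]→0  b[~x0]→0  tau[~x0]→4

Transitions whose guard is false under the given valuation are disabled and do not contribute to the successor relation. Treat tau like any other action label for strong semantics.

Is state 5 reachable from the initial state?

Answer: REACHABLE

Trace:
After dropping false guards: 9 live edges.
Layer 0: {0}
Layer 1: {3}  now seen {0,3}
Layer 2: {5}  now seen {0,3,5}
Layer 3: {4}  now seen {0,3,4,5}
Layer 4: {2}  now seen {0,2,3,4,5}
R = {0,2,3,4,5}
witness 5: b·a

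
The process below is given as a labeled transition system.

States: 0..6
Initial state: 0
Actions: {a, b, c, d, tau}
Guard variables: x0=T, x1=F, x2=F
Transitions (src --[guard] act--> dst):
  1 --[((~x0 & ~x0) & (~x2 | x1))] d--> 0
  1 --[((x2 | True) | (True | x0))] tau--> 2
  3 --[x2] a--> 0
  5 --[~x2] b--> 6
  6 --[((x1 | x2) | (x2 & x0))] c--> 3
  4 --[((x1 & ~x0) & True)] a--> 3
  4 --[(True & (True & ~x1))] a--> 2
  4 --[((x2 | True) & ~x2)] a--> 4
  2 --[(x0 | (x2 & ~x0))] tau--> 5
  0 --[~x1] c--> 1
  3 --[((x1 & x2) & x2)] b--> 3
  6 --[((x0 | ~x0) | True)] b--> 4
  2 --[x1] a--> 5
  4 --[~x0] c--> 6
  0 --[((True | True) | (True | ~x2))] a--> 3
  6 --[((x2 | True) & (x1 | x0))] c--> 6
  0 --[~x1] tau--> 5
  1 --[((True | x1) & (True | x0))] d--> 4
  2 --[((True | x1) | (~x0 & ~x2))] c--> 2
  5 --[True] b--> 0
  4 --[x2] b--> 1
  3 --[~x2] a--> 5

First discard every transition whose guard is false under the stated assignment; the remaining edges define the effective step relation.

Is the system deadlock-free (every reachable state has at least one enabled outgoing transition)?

Answer: DEADLOCK-FREE

Working:
Reachable = {0,1,2,3,4,5,6}
  0: a→3  c→1  tau→5  [3 out]
  1: d→4  tau→2  [2 out]
  2: c→2  tau→5  [2 out]
  3: a→5  [1 out]
  4: a→2  a→4  [2 out]
  5: b→0  b→6  [2 out]
  6: b→4  c→6  [2 out]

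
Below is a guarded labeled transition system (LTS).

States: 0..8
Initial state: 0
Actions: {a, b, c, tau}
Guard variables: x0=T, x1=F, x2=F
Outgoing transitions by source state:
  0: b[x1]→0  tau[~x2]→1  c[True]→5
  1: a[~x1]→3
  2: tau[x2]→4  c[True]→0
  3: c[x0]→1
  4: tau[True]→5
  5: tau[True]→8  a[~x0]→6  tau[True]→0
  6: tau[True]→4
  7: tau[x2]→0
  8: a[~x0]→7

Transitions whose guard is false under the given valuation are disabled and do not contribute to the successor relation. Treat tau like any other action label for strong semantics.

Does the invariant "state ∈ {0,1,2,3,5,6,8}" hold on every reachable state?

Safe = {0,1,2,3,5,6,8}
R = {0,1,3,5,8}
  0: ok
  1: ok
  3: ok
  5: ok
  8: ok

Answer: INVARIANT HOLDS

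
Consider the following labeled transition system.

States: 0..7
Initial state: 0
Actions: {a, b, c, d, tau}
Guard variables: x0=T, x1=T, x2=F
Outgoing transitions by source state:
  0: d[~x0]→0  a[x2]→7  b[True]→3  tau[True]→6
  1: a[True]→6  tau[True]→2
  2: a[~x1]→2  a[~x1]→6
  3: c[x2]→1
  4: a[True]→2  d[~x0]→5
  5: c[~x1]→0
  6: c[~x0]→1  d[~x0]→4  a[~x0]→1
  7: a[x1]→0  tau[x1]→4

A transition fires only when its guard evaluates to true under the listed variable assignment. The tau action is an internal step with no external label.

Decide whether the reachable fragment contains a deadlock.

Answer: DEADLOCK at state 3

Analysis:
R = {0,3,6}
  0: b→3  tau→6  [2 exit(s)]
  3: ∅  [STUCK]
  6: ∅  [STUCK]
Path to 3: b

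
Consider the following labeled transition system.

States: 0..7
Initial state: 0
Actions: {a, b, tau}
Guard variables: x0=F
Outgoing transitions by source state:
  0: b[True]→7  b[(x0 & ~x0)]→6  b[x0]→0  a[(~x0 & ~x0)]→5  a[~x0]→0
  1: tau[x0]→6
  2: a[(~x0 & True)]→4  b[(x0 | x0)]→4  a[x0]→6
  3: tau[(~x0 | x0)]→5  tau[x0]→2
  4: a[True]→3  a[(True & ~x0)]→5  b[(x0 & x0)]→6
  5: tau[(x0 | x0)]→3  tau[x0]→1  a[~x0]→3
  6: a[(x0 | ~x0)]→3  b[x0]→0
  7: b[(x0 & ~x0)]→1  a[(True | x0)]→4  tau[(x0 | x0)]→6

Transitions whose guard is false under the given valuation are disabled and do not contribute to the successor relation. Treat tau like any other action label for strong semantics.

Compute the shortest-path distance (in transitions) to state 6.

Answer: UNREACHABLE

Analysis:
Breadth-first toward 6:
  depth 0: {0}
  depth 1: {5,7}
  depth 2: {3,4}
6 never appears.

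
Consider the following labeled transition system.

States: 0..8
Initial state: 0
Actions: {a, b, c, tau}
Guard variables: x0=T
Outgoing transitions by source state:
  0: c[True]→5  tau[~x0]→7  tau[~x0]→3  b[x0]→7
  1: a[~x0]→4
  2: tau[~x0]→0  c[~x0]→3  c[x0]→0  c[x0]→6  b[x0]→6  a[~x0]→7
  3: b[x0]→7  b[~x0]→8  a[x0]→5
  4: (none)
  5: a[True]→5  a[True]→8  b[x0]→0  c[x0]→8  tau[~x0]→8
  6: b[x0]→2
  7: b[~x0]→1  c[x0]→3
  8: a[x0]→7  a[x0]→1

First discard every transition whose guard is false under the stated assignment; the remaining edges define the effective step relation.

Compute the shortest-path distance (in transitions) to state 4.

Answer: UNREACHABLE

Analysis:
Layered search for 4:
  Layer 0: {0}
  Layer 1: {5,7}
  Layer 2: {3,8}
  Layer 3: {1}
4 never appears.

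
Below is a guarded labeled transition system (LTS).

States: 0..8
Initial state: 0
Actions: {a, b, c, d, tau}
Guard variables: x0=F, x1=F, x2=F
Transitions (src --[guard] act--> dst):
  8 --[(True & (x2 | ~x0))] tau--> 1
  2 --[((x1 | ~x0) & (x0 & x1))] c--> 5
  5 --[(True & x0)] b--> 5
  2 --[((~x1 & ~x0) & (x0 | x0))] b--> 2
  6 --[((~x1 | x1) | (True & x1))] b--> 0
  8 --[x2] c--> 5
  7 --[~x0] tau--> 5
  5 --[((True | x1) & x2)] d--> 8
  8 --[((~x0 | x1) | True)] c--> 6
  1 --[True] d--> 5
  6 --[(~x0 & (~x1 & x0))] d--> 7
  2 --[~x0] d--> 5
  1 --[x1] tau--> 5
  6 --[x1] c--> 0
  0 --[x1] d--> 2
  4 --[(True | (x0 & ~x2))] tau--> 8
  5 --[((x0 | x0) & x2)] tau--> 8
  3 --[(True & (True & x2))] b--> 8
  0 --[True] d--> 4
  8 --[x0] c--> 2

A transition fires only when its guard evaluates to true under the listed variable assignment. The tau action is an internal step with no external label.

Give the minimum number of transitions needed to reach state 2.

Answer: UNREACHABLE

Analysis:
BFS to 2:
  Layer 0: {0}
  Layer 1: {4}
  Layer 2: {8}
  Layer 3: {1,6}
  Layer 4: {5}
2 never appears.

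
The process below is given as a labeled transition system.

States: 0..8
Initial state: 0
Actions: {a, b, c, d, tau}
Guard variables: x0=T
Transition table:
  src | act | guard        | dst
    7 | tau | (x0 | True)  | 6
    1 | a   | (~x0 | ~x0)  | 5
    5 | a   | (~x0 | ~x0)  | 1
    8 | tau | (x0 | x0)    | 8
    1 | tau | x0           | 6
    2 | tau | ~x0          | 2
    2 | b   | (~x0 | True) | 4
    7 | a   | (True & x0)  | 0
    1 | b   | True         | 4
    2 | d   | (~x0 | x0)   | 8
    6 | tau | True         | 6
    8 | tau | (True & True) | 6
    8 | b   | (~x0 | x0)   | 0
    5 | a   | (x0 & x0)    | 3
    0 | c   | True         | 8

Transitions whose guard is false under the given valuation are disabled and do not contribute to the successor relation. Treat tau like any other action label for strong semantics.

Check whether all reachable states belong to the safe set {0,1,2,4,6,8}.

Answer: INVARIANT HOLDS

Trace:
Allowed set {0,1,2,4,6,8}
Reachable = {0,6,8}
  0: ok
  6: ok
  8: ok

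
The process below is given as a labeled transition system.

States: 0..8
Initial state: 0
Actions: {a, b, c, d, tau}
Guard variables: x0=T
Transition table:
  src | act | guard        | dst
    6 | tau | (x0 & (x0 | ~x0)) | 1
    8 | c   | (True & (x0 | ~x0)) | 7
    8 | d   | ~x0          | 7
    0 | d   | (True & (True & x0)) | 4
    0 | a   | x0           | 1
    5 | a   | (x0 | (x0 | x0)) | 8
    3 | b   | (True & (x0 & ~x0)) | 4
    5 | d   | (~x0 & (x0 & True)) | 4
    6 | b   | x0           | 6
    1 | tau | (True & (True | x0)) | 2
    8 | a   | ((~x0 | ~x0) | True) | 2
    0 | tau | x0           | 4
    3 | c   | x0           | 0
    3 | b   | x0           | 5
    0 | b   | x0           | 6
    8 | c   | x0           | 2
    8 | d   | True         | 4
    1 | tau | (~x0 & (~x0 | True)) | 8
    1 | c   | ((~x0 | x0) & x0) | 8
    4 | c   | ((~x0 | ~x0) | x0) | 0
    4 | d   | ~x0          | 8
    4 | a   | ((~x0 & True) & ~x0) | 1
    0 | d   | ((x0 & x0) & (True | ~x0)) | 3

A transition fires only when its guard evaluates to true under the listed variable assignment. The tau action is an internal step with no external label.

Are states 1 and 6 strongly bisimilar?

Bisimulation quotient by refinement:
  P[0] = {{0,1,2,3,4,5,6,7,8}}
  P[1] = {{0},{1},{2,7},{3},{4},{5},{6},{8}}
stable after 2 split(s): 8 block(s)
[1]={1}  [6]={6}

Answer: NOT BISIMILAR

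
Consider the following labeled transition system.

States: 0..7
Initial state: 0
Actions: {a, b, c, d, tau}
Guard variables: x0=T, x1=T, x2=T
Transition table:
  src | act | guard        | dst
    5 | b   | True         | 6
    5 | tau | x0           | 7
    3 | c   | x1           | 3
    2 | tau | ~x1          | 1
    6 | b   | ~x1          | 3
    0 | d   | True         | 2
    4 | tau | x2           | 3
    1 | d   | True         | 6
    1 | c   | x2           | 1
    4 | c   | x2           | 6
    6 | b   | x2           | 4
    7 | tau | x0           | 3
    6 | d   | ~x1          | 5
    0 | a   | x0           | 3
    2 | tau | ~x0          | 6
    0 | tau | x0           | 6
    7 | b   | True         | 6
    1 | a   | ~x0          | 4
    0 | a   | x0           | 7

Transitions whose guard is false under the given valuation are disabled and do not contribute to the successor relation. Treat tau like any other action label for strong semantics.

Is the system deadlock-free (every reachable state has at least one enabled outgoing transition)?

R = {0,2,3,4,6,7}
  0: a→3  a→7  d→2  tau→6  [deg 4]
  2: ∅  [no exit]
  3: c→3  [deg 1]
  4: c→6  tau→3  [deg 2]
  6: b→4  [deg 1]
  7: b→6  tau→3  [deg 2]
trace reaching 2: d

Answer: DEADLOCK at state 2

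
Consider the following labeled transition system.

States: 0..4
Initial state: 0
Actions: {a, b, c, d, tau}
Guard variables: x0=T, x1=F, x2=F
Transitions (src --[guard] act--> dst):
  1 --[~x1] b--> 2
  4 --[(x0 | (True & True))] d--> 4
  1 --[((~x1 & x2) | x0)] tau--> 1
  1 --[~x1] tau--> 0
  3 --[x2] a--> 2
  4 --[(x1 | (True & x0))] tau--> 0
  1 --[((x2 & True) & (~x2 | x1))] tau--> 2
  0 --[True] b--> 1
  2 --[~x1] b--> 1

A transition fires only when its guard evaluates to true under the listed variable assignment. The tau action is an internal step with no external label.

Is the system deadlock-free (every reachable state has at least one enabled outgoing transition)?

Answer: DEADLOCK-FREE

Working:
R = {0,1,2}
  0: b→1  [1 out]
  1: b→2  tau→0  tau→1  [3 out]
  2: b→1  [1 out]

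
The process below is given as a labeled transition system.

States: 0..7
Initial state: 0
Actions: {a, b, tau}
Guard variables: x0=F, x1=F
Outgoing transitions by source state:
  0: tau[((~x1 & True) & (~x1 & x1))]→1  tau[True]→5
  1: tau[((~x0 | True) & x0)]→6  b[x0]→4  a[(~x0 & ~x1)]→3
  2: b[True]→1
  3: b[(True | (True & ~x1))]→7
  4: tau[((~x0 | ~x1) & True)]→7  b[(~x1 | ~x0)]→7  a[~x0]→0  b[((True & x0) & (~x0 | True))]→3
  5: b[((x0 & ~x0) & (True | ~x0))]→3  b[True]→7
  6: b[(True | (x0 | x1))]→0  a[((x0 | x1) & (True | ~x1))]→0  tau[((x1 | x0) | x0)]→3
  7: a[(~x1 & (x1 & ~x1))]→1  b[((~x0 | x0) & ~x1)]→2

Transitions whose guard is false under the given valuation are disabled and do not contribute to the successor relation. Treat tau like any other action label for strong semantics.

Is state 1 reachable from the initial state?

Answer: REACHABLE

Working:
10 transition(s) survive guard evaluation.
L0 = {0}
L1 = {5}  total {0,5}
L2 = {7}  total {0,5,7}
L3 = {2}  total {0,2,5,7}
L4 = {1}  total {0,1,2,5,7}
L5 = {3}  total {0,1,2,3,5,7}
Reach set: {0,1,2,3,5,7}
Path to 1: tau·b·b·b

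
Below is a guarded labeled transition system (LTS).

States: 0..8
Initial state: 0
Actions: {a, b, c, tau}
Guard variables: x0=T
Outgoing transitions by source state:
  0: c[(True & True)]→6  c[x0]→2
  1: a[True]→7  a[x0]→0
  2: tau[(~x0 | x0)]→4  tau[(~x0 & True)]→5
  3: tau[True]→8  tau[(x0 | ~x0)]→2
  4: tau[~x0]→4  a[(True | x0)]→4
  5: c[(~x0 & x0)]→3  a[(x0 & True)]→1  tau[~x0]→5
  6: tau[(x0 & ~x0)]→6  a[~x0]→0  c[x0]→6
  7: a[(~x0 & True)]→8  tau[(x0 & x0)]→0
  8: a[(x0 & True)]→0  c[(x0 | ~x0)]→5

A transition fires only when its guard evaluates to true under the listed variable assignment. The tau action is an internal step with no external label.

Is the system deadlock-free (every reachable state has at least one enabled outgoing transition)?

Reach set: {0,2,4,6}
  0: c→2  c→6  [2 out]
  2: tau→4  [1 out]
  4: a→4  [1 out]
  6: c→6  [1 out]

Answer: DEADLOCK-FREE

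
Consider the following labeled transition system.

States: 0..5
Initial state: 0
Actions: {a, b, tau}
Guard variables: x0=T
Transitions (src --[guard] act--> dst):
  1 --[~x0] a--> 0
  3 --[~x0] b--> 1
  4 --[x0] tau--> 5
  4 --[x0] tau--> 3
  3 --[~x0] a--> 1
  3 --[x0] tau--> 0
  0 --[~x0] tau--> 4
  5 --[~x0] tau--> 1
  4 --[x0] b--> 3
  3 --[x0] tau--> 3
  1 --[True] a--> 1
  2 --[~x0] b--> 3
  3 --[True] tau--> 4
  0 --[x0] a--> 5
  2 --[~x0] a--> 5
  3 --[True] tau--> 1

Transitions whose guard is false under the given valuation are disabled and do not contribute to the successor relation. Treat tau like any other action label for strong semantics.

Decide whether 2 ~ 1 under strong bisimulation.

Bisimulation quotient by refinement:
  round 0: {{0,1,2,3,4,5}}
  round 1: {{0,1},{2,5},{3},{4}}
  round 2: {{0},{1},{2,5},{3},{4}}
5 equivalence class(es) (converged in 3)
2∈{2,5}, 1∈{1}

Answer: NOT BISIMILAR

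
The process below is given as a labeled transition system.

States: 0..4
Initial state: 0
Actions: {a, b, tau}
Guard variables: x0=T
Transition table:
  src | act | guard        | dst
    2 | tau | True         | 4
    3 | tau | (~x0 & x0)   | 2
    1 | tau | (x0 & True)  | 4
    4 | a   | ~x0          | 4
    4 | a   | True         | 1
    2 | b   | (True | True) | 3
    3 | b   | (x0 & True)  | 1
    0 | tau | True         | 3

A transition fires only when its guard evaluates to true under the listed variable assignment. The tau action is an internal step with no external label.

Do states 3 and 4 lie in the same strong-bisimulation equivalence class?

Refine partition for ~:
  round 0: {{0,1,2,3,4}}
  round 1: {{0,1},{2},{3},{4}}
  round 2: {{0},{1},{2},{3},{4}}
5 equivalence class(es) (converged in 3)
3∈{3}, 4∈{4}

Answer: NOT BISIMILAR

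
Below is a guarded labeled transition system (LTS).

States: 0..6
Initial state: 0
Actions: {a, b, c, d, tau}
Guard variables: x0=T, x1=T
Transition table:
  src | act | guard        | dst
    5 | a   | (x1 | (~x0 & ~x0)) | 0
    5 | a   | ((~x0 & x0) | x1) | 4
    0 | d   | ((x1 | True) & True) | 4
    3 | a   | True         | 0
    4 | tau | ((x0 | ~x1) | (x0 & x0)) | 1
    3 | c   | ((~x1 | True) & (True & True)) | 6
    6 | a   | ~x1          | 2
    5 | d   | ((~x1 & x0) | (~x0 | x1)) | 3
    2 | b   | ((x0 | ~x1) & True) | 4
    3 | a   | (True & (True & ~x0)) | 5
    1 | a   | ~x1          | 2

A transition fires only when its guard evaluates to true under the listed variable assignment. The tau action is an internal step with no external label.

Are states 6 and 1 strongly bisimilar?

Refine partition for ~:
  π0 = {{0,1,2,3,4,5,6}}
  π1 = {{0},{1,6},{2},{3},{4},{5}}
Fixed point at round 2; 6 class(es).
[6]={1,6}  [1]={1,6}

Answer: BISIMILAR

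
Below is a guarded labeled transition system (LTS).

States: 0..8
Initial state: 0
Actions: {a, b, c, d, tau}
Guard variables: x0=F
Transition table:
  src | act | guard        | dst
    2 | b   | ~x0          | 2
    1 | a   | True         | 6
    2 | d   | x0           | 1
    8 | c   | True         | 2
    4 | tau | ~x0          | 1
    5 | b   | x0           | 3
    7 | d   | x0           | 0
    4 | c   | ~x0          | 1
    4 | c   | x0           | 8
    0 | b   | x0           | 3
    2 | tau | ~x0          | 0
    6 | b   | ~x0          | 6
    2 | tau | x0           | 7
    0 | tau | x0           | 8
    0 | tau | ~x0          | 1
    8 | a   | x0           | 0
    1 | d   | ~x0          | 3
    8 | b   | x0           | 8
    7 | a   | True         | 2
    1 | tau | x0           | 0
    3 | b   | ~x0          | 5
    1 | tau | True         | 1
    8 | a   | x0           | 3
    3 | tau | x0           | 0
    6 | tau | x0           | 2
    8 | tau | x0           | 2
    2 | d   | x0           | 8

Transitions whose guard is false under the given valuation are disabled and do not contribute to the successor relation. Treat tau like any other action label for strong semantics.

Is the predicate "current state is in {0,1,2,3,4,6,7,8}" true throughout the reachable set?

Safe = {0,1,2,3,4,6,7,8}
Reach set: {0,1,3,5,6}
  0: ok
  1: ok
  3: ok
  5: outside
  6: ok
witness against invariant: tau·d·b → 5

Answer: INVARIANT VIOLATED at state 5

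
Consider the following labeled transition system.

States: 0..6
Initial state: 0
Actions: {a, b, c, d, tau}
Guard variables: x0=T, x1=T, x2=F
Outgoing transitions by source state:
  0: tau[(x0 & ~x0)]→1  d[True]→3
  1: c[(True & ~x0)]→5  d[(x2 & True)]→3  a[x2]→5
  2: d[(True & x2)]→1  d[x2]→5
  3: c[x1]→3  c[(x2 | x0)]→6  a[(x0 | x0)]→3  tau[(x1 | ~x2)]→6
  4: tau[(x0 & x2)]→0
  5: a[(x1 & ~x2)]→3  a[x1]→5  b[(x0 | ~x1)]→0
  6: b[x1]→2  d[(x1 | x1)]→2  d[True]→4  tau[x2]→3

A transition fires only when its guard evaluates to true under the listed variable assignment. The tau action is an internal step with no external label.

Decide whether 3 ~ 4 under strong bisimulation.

Refine partition for ~:
  P[0] = {{0,1,2,3,4,5,6}}
  P[1] = {{0},{1,2,4},{3},{5},{6}}
stable after 2 split(s): 5 block(s)
3∈{3}, 4∈{1,2,4}

Answer: NOT BISIMILAR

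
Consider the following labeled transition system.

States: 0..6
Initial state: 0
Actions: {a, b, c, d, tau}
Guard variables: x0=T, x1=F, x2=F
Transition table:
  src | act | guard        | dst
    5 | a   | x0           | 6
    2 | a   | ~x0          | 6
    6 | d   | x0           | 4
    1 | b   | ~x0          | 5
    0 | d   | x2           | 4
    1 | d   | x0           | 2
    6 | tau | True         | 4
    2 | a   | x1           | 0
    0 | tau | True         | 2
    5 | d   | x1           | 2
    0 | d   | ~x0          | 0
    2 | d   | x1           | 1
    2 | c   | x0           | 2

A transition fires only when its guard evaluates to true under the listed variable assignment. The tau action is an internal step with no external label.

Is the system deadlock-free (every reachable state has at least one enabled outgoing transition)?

Answer: DEADLOCK-FREE

Analysis:
Reach set: {0,2}
  0: tau→2  [deg 1]
  2: c→2  [deg 1]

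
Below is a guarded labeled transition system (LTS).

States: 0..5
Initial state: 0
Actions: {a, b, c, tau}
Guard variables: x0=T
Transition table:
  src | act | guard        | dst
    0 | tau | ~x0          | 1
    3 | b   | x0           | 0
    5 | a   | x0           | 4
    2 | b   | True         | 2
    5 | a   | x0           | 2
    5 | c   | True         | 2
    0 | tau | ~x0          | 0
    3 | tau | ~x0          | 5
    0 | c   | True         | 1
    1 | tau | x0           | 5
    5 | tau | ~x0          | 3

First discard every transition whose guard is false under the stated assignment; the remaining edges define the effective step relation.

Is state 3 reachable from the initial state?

Guard filter leaves 7 enabled edge(s).
Layer 0: {0}
Layer 1: {1}  now seen {0,1}
Layer 2: {5}  now seen {0,1,5}
Layer 3: {2,4}  now seen {0,1,2,4,5}
Reachable = {0,1,2,4,5}

Answer: UNREACHABLE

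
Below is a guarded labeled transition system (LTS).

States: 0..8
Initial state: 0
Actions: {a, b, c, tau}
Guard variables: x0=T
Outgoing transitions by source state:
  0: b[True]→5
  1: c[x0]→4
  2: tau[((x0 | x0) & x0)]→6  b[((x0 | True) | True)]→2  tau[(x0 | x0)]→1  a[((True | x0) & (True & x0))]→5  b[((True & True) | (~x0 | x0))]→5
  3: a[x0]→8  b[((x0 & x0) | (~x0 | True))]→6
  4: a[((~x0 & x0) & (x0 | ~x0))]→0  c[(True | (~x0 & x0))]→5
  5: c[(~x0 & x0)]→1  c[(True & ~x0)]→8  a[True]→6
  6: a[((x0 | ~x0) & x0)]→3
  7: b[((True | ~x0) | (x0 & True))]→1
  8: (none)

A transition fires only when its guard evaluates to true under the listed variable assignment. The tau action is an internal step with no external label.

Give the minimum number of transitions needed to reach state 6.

Answer: 2

Trace:
Layered search for 6:
  Layer 0: {0}
  Layer 1: {5}
  Layer 2: {6}
6 enters at depth 2; path b·a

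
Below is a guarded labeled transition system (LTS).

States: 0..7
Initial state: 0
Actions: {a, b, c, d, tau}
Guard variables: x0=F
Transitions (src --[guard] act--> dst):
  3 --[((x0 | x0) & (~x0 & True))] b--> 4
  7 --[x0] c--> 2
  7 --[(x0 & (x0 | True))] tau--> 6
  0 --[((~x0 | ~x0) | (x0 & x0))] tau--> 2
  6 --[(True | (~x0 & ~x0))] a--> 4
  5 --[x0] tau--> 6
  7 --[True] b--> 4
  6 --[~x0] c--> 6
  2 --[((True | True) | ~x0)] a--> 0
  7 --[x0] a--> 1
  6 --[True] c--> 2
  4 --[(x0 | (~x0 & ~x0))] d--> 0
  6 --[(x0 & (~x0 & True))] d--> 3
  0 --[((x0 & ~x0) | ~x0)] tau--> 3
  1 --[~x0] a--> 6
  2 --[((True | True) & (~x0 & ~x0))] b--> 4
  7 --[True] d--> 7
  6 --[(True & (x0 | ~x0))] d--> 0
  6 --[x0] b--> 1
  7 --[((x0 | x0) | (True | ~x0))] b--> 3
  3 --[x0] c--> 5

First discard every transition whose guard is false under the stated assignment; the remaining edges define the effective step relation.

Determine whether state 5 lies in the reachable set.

13 transition(s) survive guard evaluation.
depth 0: {0}
depth 1: {2,3}  total {0,2,3}
depth 2: {4}  total {0,2,3,4}
Reachable = {0,2,3,4}

Answer: UNREACHABLE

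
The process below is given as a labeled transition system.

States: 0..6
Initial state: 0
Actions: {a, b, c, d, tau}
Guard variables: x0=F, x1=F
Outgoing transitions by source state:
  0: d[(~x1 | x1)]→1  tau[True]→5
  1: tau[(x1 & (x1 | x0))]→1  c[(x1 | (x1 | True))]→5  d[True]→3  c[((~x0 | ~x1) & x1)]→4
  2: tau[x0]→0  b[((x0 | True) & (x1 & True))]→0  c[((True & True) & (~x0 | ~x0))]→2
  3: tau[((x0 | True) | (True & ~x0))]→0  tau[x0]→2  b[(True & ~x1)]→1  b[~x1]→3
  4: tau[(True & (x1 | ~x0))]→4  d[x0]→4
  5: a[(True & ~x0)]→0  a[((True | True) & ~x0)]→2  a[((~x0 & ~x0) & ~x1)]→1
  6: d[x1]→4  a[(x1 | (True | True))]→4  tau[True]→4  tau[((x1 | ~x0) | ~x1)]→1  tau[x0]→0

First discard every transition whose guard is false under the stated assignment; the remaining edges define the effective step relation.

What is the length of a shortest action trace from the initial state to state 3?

Answer: 2

Working:
Breadth-first toward 3:
  L0 = {0}
  L1 = {1,5}
  L2 = {2,3}
depth(3)=2, e.g. d·d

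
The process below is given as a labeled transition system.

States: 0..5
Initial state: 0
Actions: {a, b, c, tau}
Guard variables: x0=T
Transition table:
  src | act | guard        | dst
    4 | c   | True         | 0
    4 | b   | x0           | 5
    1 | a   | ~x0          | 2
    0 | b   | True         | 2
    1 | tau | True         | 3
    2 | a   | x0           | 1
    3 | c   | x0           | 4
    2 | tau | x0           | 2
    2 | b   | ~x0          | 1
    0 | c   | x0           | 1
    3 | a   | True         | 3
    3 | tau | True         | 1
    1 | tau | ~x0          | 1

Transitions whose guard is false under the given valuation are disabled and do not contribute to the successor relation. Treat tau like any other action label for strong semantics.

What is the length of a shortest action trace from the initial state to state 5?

Answer: 4

Working:
BFS to 5:
  depth 0: {0}
  depth 1: {1,2}
  depth 2: {3}
  depth 3: {4}
  depth 4: {5}
5 enters at depth 4; path c·tau·c·b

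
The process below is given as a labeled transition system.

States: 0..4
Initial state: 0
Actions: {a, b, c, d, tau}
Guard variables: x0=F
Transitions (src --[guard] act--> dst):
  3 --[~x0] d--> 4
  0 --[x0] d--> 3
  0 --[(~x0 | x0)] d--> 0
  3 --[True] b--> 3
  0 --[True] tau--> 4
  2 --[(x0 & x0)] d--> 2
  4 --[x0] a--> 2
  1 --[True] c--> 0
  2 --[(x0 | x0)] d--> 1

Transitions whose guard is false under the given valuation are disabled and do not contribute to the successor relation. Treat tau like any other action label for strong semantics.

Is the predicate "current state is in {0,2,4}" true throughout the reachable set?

Answer: INVARIANT HOLDS

Working:
Allowed set {0,2,4}
R = {0,4}
  0: ✓
  4: ✓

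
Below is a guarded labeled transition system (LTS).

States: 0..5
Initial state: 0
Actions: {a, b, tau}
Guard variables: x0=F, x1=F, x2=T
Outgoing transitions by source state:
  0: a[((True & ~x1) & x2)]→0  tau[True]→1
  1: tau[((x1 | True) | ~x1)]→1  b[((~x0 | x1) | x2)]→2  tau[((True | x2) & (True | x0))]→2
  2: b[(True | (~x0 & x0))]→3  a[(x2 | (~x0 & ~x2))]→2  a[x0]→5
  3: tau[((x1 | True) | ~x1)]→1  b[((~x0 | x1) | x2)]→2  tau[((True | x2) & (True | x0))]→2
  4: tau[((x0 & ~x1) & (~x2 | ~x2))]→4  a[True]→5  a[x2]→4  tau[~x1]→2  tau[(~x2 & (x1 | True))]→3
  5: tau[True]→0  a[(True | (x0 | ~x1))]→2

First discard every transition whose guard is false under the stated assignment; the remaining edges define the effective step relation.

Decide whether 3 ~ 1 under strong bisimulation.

Answer: BISIMILAR

Trace:
Refine partition for ~:
  π0 = {{0,1,2,3,4,5}}
  π1 = {{0,4,5},{1,3},{2}}
  π2 = {{0},{1,3},{2},{4},{5}}
Fixed point at round 3; 5 class(es).
3∈{1,3}, 1∈{1,3}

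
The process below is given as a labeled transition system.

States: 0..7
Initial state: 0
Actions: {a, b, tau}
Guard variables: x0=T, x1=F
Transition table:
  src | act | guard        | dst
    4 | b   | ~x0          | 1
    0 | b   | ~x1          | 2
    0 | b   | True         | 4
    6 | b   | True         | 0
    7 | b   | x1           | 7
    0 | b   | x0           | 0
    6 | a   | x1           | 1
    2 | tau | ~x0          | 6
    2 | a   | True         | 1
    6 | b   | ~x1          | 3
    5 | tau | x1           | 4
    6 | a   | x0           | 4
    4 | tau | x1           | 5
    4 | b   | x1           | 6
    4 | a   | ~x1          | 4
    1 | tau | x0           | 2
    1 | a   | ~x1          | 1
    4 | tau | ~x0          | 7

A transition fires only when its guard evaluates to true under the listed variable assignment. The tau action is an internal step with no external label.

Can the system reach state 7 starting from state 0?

Answer: UNREACHABLE

Working:
Guard filter leaves 10 enabled edge(s).
L0 = {0}
L1 = {2,4}  now seen {0,2,4}
L2 = {1}  now seen {0,1,2,4}
Reachable = {0,1,2,4}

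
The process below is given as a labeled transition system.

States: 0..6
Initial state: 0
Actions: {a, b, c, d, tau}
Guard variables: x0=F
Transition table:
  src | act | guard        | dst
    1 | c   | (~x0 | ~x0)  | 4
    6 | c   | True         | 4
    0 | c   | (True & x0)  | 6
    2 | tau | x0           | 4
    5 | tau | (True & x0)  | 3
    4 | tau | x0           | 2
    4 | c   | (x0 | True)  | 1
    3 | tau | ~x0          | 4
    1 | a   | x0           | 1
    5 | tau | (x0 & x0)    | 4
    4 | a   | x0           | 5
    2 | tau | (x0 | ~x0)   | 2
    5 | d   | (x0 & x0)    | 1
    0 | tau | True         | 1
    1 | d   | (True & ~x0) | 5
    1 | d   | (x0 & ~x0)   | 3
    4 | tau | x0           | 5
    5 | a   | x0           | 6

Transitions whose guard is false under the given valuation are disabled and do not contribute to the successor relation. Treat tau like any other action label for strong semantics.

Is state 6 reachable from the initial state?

Guard filter leaves 7 enabled edge(s).
Layer 0: {0}
Layer 1: {1}  total {0,1}
Layer 2: {4,5}  total {0,1,4,5}
R = {0,1,4,5}

Answer: UNREACHABLE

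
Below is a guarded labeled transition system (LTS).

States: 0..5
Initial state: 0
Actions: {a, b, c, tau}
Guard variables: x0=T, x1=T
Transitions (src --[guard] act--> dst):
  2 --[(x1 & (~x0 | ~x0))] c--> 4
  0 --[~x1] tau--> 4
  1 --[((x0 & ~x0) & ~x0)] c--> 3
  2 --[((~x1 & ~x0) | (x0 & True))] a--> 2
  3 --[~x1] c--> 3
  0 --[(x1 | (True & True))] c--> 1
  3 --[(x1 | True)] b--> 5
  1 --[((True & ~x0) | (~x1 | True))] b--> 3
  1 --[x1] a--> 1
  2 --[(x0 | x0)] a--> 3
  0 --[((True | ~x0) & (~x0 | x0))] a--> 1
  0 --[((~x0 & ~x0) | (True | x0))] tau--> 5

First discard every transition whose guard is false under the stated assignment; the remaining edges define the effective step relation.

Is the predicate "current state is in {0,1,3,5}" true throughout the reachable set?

Safe = {0,1,3,5}
Reach set: {0,1,3,5}
  0: ok
  1: ok
  3: ok
  5: ok

Answer: INVARIANT HOLDS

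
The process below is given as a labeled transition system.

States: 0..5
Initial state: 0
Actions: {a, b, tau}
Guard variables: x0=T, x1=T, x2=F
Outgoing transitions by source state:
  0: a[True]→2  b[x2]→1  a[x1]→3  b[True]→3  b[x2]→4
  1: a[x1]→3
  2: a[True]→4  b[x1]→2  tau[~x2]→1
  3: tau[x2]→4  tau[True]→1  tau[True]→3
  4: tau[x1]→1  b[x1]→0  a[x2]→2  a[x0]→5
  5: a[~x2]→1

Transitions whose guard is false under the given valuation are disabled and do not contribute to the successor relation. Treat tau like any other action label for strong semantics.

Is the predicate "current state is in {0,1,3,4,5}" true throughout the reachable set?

Safe = {0,1,3,4,5}
Reach set: {0,1,2,3,4,5}
  0: ✓
  1: ✓
  2: ✗ unsafe
  3: ✓
  4: ✓
  5: ✓
witness against invariant: a → 2

Answer: INVARIANT VIOLATED at state 2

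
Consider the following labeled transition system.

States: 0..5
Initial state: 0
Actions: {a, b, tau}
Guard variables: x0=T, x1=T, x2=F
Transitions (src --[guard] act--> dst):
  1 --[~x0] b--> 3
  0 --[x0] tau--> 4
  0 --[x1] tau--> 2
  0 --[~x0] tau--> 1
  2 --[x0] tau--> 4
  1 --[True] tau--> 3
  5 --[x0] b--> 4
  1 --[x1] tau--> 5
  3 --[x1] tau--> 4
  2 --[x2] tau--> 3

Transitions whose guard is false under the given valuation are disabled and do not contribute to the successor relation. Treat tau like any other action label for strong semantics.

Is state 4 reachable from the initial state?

After dropping false guards: 7 live edges.
Layer 0: {0}
Layer 1: {2,4}  total {0,2,4}
Reachable = {0,2,4}
Path to 4: tau

Answer: REACHABLE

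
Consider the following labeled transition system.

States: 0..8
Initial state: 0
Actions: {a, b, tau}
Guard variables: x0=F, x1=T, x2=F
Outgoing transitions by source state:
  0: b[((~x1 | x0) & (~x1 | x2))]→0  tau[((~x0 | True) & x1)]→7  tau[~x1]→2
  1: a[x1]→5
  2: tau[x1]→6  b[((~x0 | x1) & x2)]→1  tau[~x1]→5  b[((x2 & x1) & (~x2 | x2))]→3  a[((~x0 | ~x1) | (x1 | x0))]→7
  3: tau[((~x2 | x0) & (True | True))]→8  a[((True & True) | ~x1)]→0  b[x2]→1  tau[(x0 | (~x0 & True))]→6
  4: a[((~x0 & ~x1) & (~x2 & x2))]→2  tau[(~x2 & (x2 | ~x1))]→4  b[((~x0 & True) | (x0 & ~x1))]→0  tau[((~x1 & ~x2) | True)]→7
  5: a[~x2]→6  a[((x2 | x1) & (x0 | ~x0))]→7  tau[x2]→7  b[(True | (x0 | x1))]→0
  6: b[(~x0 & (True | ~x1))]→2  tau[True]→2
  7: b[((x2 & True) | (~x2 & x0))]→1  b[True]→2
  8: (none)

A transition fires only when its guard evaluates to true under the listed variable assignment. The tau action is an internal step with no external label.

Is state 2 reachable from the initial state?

Answer: REACHABLE

Trace:
Guard filter leaves 15 enabled edge(s).
Layer 0: {0}
Layer 1: {7}  total {0,7}
Layer 2: {2}  total {0,2,7}
Layer 3: {6}  total {0,2,6,7}
Reach set: {0,2,6,7}
Path to 2: tau·b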